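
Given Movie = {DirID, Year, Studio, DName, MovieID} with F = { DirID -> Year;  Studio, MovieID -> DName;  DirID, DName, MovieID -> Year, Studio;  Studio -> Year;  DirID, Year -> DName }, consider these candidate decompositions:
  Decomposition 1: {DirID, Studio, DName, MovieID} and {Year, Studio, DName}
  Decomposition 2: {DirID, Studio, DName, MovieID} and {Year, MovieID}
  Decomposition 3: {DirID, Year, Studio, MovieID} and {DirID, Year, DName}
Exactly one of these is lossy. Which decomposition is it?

Decomposition 1: common = {Studio, DName}, closure = {Year, Studio, DName} → lossless.
Decomposition 2: common = {MovieID}, closure = {MovieID} → lossy.
Decomposition 3: common = {DirID, Year}, closure = {DirID, Year, DName} → lossless.

Decomposition 2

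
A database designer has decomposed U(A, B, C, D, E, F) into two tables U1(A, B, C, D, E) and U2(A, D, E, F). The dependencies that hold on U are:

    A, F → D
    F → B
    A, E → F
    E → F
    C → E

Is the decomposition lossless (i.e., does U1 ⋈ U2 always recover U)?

Yes

Common attributes: U1 ∩ U2 = {A, D, E}.
Closure of {A, D, E}: A, E → F applies, adding F; F → B applies, adding B. So (A, D, E)⁺ = {A, B, D, E, F}.
This closure contains every attribute of U2, so U1 ∩ U2 → U2. The join is lossless.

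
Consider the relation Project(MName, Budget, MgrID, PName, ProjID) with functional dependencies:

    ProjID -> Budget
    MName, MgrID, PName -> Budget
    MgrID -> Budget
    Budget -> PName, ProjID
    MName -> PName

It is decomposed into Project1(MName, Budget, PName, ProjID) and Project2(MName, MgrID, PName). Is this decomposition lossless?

No

Common attributes: Project1 ∩ Project2 = {MName, PName}.
No dependency enlarges {MName, PName}, so (MName, PName)⁺ = {MName, PName}.
The closure contains neither all of Project1 = {MName, Budget, PName, ProjID} nor all of Project2 = {MName, MgrID, PName}, so the common attributes are not a superkey of either fragment. The join is lossy.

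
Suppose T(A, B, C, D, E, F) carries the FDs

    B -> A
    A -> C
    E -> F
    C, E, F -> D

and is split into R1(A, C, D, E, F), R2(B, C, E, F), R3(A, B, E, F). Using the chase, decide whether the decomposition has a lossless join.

Chase test. Columns are A, B, C, D, E, F; row i has aⱼ where attribute j ∈ Ri, else bᵢⱼ.
Initial tableau (one row per fragment):
  row 1: a1 b12 a3 a4 a5 a6
  row 2: b21 a2 a3 b24 a5 a6
  row 3: a1 a2 b33 b34 a5 a6
Rows 2 and 3 agree on B; apply B→A and equate their A entries.
Rows 1 and 3 agree on A; apply A→C and equate their C entries.
Rows 1 and 2 agree on C, E, F; apply C, E, F→D and equate their D entries.
Rows 1 and 3 agree on C, E, F; apply C, E, F→D and equate their D entries.
Row 2 is now all distinguished symbols — the join is lossless.

Yes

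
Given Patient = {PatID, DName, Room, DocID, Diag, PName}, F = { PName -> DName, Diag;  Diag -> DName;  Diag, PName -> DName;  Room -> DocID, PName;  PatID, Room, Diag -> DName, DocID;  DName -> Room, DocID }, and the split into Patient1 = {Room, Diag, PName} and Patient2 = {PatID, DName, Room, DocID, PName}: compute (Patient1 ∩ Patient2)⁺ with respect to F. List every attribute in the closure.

Patient1 ∩ Patient2 = {Room, PName}.
PName → DName, Diag applies, adding DName, Diag
Room → DocID, PName applies, adding DocID
Closure: {DName, Room, DocID, Diag, PName}.

DName, Room, DocID, Diag, PName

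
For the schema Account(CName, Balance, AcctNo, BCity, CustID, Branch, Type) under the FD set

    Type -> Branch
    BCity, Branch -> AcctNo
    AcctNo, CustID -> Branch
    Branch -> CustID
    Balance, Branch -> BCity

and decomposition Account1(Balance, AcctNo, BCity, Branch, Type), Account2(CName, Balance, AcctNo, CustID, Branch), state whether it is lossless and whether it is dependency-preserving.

Lossless test: (Balance, AcctNo, Branch)⁺ = {Balance, AcctNo, BCity, CustID, Branch}, which is a superkey of neither fragment — lossy.
Dependency preservation: every FD's attributes lie within a single fragment, so each can be enforced locally — preserved.

lossy but dependency-preserving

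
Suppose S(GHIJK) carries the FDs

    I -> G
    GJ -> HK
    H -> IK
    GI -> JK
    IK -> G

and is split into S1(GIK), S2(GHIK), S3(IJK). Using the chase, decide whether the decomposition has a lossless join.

Chase test. Columns are GHIJK; row i has aⱼ where attribute j ∈ Si, else bᵢⱼ.
Initial tableau (one row per fragment):
  row 1: a1 b12 a3 b14 a5
  row 2: a1 a2 a3 b24 a5
  row 3: b31 b32 a3 a4 a5
Rows 1 and 3 agree on I; apply I→G and equate their G entries.
Rows 1 and 2 agree on GI; apply GI→JK and equate their JK entries.
Rows 1 and 3 agree on GI; apply GI→JK and equate their JK entries.
Rows 1 and 2 agree on GJ; apply GJ→HK and equate their HK entries.
Rows 1 and 3 agree on GJ; apply GJ→HK and equate their HK entries.
Row 1 is now all distinguished symbols — the join is lossless.

Yes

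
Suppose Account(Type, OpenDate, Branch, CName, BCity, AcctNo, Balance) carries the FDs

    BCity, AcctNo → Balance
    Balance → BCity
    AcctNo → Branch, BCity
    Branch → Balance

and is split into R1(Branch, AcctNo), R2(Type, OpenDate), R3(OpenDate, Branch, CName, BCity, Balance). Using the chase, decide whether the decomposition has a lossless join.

Chase test. Columns are Type, OpenDate, Branch, CName, BCity, AcctNo, Balance; row i has aⱼ where attribute j ∈ Ri, else bᵢⱼ.
Initial tableau (one row per fragment):
  row 1: b11 b12 a3 b14 b15 a6 b17
  row 2: a1 a2 b23 b24 b25 b26 b27
  row 3: b31 a2 a3 a4 a5 b36 a7
Rows 1 and 3 agree on Branch; apply Branch→Balance and equate their Balance entries.
Rows 1 and 3 agree on Balance; apply Balance→BCity and equate their BCity entries.
No row becomes fully distinguished — the join is lossy.

No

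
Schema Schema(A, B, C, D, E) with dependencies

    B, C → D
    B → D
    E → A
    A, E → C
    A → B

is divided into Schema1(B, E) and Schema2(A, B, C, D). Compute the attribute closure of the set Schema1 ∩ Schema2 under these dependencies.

B, D

Schema1 ∩ Schema2 = {B}.
B → D applies, adding D
Closure: {B, D}.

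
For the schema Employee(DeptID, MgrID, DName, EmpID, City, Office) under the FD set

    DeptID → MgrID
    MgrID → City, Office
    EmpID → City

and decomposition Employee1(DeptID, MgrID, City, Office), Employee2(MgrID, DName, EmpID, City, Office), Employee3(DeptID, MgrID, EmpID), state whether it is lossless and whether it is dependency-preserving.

Lossless test (chase): Rows 1 and 3 agree on MgrID; apply MgrID→City, Office and equate their City, Office entries. No row becomes fully distinguished — the join is lossy.
Dependency preservation: every FD's attributes lie within a single fragment, so each can be enforced locally — preserved.

lossy but dependency-preserving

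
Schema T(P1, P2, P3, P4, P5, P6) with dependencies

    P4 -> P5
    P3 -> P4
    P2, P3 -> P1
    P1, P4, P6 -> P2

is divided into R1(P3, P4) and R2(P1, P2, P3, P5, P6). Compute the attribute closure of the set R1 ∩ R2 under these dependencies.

P3, P4, P5

R1 ∩ R2 = {P3}.
P3 → P4 applies, adding P4
P4 → P5 applies, adding P5
Closure: {P3, P4, P5}.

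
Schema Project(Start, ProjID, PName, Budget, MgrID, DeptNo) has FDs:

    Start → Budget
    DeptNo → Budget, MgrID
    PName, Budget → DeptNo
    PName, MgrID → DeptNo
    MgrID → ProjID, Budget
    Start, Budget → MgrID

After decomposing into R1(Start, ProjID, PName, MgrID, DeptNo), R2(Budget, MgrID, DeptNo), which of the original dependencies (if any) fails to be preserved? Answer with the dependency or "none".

PName, Budget → DeptNo

Check PName, Budget → DeptNo: no single fragment contains all of {PName, Budget, DeptNo}, and the restricted closure of {PName, Budget} across the fragments never reaches {DeptNo}.
Start → Budget is preserved.
DeptNo → Budget, MgrID is preserved.
PName, MgrID → DeptNo is preserved.
MgrID → ProjID, Budget is preserved.
Start, Budget → MgrID is preserved.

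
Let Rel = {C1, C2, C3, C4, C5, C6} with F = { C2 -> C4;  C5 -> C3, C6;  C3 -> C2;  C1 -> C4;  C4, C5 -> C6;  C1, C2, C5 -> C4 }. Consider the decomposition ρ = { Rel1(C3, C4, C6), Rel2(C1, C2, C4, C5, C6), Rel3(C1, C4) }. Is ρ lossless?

Chase test. Columns are C1, C2, C3, C4, C5, C6; row i has aⱼ where attribute j ∈ Reli, else bᵢⱼ.
Initial tableau (one row per fragment):
  row 1: b11 b12 a3 a4 b15 a6
  row 2: a1 a2 b23 a4 a5 a6
  row 3: a1 b32 b33 a4 b35 b36
No row becomes fully distinguished — the join is lossy.

No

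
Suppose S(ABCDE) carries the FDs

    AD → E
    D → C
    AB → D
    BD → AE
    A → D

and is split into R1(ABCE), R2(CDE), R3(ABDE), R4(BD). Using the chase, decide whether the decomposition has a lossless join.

Chase test. Columns are ABCDE; row i has aⱼ where attribute j ∈ Ri, else bᵢⱼ.
Initial tableau (one row per fragment):
  row 1: a1 a2 a3 b14 a5
  row 2: b21 b22 a3 a4 a5
  row 3: a1 a2 b33 a4 a5
  row 4: b41 a2 b43 a4 b45
Rows 2 and 3 agree on D; apply D→C and equate their C entries.
Rows 2 and 4 agree on D; apply D→C and equate their C entries.
Rows 1 and 3 agree on AB; apply AB→D and equate their D entries.
Rows 1 and 4 agree on BD; apply BD→AE and equate their AE entries.
Row 1 is now all distinguished symbols — the join is lossless.

Yes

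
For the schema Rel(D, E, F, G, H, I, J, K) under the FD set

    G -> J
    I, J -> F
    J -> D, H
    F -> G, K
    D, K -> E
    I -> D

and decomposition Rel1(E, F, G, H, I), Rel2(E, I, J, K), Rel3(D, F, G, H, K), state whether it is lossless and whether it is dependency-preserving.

Lossless test (chase): Rows 1 and 3 agree on G; apply G→J and equate their J entries. Rows 1 and 3 agree on J; apply J→D, H and equate their D, H entries. Rows 1 and 3 agree on F; apply F→G, K and equate their G, K entries. Rows 1 and 3 agree on D, K; apply D, K→E and equate their E entries. Rows 1 and 2 agree on I; apply I→D and equate their D entries. No row becomes fully distinguished — the join is lossy.
Dependency preservation: the restricted closure of {G} across the fragments never reaches {J}, so G → J cannot be enforced without a join — not preserved.

lossy and not dependency-preserving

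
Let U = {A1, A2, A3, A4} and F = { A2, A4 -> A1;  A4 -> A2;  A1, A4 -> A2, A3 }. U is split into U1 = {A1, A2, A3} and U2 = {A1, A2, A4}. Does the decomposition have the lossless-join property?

Common attributes: U1 ∩ U2 = {A1, A2}.
No dependency enlarges {A1, A2}, so (A1, A2)⁺ = {A1, A2}.
The closure contains neither all of U1 = {A1, A2, A3} nor all of U2 = {A1, A2, A4}, so the common attributes are not a superkey of either fragment. The join is lossy.

No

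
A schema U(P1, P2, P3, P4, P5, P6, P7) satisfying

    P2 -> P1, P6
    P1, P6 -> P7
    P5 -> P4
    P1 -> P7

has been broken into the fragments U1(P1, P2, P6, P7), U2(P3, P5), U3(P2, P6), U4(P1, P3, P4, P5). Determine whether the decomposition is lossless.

Chase test. Columns are P1, P2, P3, P4, P5, P6, P7; row i has aⱼ where attribute j ∈ Ui, else bᵢⱼ.
Initial tableau (one row per fragment):
  row 1: a1 a2 b13 b14 b15 a6 a7
  row 2: b21 b22 a3 b24 a5 b26 b27
  row 3: b31 a2 b33 b34 b35 a6 b37
  row 4: a1 b42 a3 a4 a5 b46 b47
Rows 1 and 3 agree on P2; apply P2→P1, P6 and equate their P1, P6 entries.
Rows 1 and 3 agree on P1, P6; apply P1, P6→P7 and equate their P7 entries.
Rows 2 and 4 agree on P5; apply P5→P4 and equate their P4 entries.
Rows 1 and 4 agree on P1; apply P1→P7 and equate their P7 entries.
No row becomes fully distinguished — the join is lossy.

No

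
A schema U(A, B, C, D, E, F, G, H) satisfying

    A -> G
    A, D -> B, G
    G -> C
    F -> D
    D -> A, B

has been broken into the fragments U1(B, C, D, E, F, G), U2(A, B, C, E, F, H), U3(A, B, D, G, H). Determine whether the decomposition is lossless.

Yes

Chase test. Columns are A, B, C, D, E, F, G, H; row i has aⱼ where attribute j ∈ Ui, else bᵢⱼ.
Initial tableau (one row per fragment):
  row 1: b11 a2 a3 a4 a5 a6 a7 b18
  row 2: a1 a2 a3 b24 a5 a6 b27 a8
  row 3: a1 a2 b33 a4 b35 b36 a7 a8
Rows 2 and 3 agree on A; apply A→G and equate their G entries.
Rows 1 and 3 agree on G; apply G→C and equate their C entries.
Rows 1 and 2 agree on F; apply F→D and equate their D entries.
Rows 1 and 2 agree on D; apply D→A, B and equate their A, B entries.
Row 2 is now all distinguished symbols — the join is lossless.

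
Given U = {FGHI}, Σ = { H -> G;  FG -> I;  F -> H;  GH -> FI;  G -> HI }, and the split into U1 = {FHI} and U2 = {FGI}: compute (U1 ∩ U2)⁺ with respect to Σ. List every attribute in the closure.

FGHI

U1 ∩ U2 = {FI}.
F → H applies, adding H
H → G applies, adding G
Closure: {FGHI}.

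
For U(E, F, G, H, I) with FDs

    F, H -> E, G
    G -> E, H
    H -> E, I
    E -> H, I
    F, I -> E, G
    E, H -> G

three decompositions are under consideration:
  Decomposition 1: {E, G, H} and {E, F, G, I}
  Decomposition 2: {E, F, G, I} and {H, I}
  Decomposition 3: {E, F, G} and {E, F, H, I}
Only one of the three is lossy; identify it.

Decomposition 2

Decomposition 1: common = {E, G}, closure = {E, G, H, I} → lossless.
Decomposition 2: common = {I}, closure = {I} → lossy.
Decomposition 3: common = {E, F}, closure = {E, F, G, H, I} → lossless.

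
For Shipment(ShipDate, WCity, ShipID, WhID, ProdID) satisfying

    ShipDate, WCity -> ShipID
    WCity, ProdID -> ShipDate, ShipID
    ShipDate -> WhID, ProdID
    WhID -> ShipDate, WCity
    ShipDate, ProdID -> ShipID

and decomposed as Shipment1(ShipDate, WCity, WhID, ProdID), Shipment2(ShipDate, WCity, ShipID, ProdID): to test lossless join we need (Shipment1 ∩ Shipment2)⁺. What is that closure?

Shipment1 ∩ Shipment2 = {ShipDate, WCity, ProdID}.
ShipDate, WCity → ShipID applies, adding ShipID
ShipDate → WhID, ProdID applies, adding WhID
Closure: {ShipDate, WCity, ShipID, WhID, ProdID}.

ShipDate, WCity, ShipID, WhID, ProdID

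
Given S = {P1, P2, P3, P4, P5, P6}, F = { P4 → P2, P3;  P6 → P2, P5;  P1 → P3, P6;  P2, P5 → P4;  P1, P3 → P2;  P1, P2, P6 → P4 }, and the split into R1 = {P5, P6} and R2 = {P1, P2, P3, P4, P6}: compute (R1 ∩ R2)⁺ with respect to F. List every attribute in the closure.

P2, P3, P4, P5, P6

R1 ∩ R2 = {P6}.
P6 → P2, P5 applies, adding P2, P5
P2, P5 → P4 applies, adding P4
P4 → P2, P3 applies, adding P3
Closure: {P2, P3, P4, P5, P6}.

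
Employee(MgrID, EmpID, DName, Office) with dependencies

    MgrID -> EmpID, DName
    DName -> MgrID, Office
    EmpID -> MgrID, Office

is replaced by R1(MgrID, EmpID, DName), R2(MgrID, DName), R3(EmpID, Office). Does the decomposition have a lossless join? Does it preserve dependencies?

Lossless test (chase): Rows 1 and 2 agree on MgrID; apply MgrID→EmpID, DName and equate their EmpID, DName entries. Rows 1 and 2 agree on DName; apply DName→MgrID, Office and equate their MgrID, Office entries. Rows 1 and 3 agree on EmpID; apply EmpID→MgrID, Office and equate their MgrID, Office entries. Rows 1 and 3 agree on MgrID; apply MgrID→EmpID, DName and equate their EmpID, DName entries. Row 1 is now all distinguished symbols — the join is lossless.
Dependency preservation: DName → MgrID, Office; EmpID → MgrID, Office are not contained in any single fragment, but the restricted closure of each left-hand side across the fragments still reaches the right-hand side; the remaining FDs each lie inside some fragment. All dependencies are preserved.

lossless and dependency-preserving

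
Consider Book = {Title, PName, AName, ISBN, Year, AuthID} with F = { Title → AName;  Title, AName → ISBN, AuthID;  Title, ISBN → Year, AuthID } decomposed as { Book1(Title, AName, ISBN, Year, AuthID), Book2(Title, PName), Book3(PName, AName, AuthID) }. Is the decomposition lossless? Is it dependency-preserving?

Lossless test (chase): Rows 1 and 2 agree on Title; apply Title→AName and equate their AName entries. Rows 1 and 2 agree on Title, AName; apply Title, AName→ISBN, AuthID and equate their ISBN, AuthID entries. Rows 1 and 2 agree on Title, ISBN; apply Title, ISBN→Year, AuthID and equate their Year, AuthID entries. Row 2 is now all distinguished symbols — the join is lossless.
Dependency preservation: every FD's attributes lie within a single fragment, so each can be enforced locally — preserved.

lossless and dependency-preserving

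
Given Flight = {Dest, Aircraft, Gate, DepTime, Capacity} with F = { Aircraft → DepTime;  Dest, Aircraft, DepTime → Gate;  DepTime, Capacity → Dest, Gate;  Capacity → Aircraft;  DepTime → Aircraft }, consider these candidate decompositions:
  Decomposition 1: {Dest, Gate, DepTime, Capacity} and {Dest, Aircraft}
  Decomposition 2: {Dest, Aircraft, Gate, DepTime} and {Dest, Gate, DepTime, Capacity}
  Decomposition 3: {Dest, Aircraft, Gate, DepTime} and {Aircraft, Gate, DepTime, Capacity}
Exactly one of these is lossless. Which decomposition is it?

Decomposition 1: common = {Dest}, closure = {Dest} → lossy.
Decomposition 2: common = {Dest, Gate, DepTime}, closure = {Dest, Aircraft, Gate, DepTime} → lossless.
Decomposition 3: common = {Aircraft, Gate, DepTime}, closure = {Aircraft, Gate, DepTime} → lossy.

Decomposition 2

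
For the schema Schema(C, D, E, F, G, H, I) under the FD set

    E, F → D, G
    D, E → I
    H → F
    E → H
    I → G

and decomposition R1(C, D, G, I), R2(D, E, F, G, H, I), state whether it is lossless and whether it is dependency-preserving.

Lossless test: (D, G, I)⁺ = {D, G, I}, which is a superkey of neither fragment — lossy.
Dependency preservation: every FD's attributes lie within a single fragment, so each can be enforced locally — preserved.

lossy but dependency-preserving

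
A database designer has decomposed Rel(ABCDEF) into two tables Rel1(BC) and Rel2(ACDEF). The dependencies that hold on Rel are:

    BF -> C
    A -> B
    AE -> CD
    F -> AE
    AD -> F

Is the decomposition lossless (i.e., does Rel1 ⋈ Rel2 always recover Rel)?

Common attributes: Rel1 ∩ Rel2 = {C}.
No dependency enlarges {C}, so (C)⁺ = {C}.
The closure contains neither all of Rel1 = {BC} nor all of Rel2 = {ACDEF}, so the common attributes are not a superkey of either fragment. The join is lossy.

No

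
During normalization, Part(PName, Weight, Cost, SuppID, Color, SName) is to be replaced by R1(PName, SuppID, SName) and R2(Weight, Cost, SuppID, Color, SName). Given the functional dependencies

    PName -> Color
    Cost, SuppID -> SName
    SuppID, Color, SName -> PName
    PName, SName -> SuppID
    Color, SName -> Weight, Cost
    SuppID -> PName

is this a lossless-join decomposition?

Common attributes: R1 ∩ R2 = {SuppID, SName}.
Closure of {SuppID, SName}: SuppID → PName applies, adding PName; PName → Color applies, adding Color; Color, SName → Weight, Cost applies, adding Weight, Cost. So (SuppID, SName)⁺ = {PName, Weight, Cost, SuppID, Color, SName}.
This closure contains every attribute of R1, so R1 ∩ R2 → R1. The join is lossless.

Yes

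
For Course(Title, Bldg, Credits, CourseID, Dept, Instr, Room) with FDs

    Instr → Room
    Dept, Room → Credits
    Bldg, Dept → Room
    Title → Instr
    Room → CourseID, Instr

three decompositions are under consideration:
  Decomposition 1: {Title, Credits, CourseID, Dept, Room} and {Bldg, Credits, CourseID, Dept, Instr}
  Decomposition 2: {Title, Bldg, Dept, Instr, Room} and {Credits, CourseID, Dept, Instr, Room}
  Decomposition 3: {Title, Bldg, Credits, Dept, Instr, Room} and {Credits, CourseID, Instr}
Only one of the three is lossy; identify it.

Decomposition 1: common = {Credits, CourseID, Dept}, closure = {Credits, CourseID, Dept} → lossy.
Decomposition 2: common = {Dept, Instr, Room}, closure = {Credits, CourseID, Dept, Instr, Room} → lossless.
Decomposition 3: common = {Credits, Instr}, closure = {Credits, CourseID, Instr, Room} → lossless.

Decomposition 1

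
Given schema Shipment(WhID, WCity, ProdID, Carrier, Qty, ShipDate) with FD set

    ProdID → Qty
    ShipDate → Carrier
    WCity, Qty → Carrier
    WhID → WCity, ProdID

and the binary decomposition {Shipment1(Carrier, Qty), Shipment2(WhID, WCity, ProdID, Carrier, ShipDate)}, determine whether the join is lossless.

Common attributes: Shipment1 ∩ Shipment2 = {Carrier}.
No dependency enlarges {Carrier}, so (Carrier)⁺ = {Carrier}.
The closure contains neither all of Shipment1 = {Carrier, Qty} nor all of Shipment2 = {WhID, WCity, ProdID, Carrier, ShipDate}, so the common attributes are not a superkey of either fragment. The join is lossy.

No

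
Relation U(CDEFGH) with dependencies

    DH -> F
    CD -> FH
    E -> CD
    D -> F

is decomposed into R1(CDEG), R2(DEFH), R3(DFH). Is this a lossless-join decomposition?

Chase test. Columns are CDEFGH; row i has aⱼ where attribute j ∈ Ri, else bᵢⱼ.
Initial tableau (one row per fragment):
  row 1: a1 a2 a3 b14 a5 b16
  row 2: b21 a2 a3 a4 b25 a6
  row 3: b31 a2 b33 a4 b35 a6
Rows 1 and 2 agree on E; apply E→CD and equate their CD entries.
Rows 1 and 2 agree on D; apply D→F and equate their F entries.
Rows 1 and 2 agree on CD; apply CD→FH and equate their FH entries.
Row 1 is now all distinguished symbols — the join is lossless.

Yes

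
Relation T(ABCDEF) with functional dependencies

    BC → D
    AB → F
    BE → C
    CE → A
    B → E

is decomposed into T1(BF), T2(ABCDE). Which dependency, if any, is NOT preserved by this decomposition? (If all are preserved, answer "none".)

BC → D lies within T2.
AB → F: restricted closure across fragments reaches F.
BE → C lies within T2.
CE → A lies within T2.
B → E lies within T2.
Every dependency is enforceable on the fragments, so the decomposition is dependency-preserving.

none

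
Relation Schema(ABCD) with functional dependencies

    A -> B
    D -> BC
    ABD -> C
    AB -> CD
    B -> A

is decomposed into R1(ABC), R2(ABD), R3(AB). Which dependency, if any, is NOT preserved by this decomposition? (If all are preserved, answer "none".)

A → B lies within R1.
D → BC: restricted closure across fragments reaches BC.
ABD → C: restricted closure across fragments reaches C.
AB → CD: restricted closure across fragments reaches CD.
B → A lies within R1.
Every dependency is enforceable on the fragments, so the decomposition is dependency-preserving.

none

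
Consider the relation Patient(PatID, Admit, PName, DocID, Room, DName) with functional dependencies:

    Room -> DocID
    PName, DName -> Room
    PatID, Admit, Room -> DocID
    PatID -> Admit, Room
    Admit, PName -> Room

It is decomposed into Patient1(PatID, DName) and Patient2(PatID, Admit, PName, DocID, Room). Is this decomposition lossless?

Common attributes: Patient1 ∩ Patient2 = {PatID}.
Closure of {PatID}: PatID → Admit, Room applies, adding Admit, Room; Room → DocID applies, adding DocID. So (PatID)⁺ = {PatID, Admit, DocID, Room}.
The closure contains neither all of Patient1 = {PatID, DName} nor all of Patient2 = {PatID, Admit, PName, DocID, Room}, so the common attributes are not a superkey of either fragment. The join is lossy.

No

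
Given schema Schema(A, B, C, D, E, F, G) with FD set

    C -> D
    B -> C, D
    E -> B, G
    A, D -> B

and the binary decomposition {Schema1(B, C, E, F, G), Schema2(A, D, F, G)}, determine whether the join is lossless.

Common attributes: Schema1 ∩ Schema2 = {F, G}.
No dependency enlarges {F, G}, so (F, G)⁺ = {F, G}.
The closure contains neither all of Schema1 = {B, C, E, F, G} nor all of Schema2 = {A, D, F, G}, so the common attributes are not a superkey of either fragment. The join is lossy.

No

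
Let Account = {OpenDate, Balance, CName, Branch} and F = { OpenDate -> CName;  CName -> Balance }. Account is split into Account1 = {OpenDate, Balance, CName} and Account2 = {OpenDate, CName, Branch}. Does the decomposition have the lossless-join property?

Yes

Common attributes: Account1 ∩ Account2 = {OpenDate, CName}.
Closure of {OpenDate, CName}: CName → Balance applies, adding Balance. So (OpenDate, CName)⁺ = {OpenDate, Balance, CName}.
This closure contains every attribute of Account1, so Account1 ∩ Account2 → Account1. The join is lossless.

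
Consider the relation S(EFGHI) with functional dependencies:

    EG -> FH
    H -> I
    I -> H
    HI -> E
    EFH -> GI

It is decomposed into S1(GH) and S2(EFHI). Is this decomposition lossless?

No

Common attributes: S1 ∩ S2 = {H}.
Closure of {H}: H → I applies, adding I; HI → E applies, adding E. So (H)⁺ = {EHI}.
The closure contains neither all of S1 = {GH} nor all of S2 = {EFHI}, so the common attributes are not a superkey of either fragment. The join is lossy.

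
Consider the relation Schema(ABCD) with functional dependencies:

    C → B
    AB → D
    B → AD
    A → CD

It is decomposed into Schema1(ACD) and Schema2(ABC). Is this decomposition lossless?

Common attributes: Schema1 ∩ Schema2 = {AC}.
Closure of {AC}: C → B applies, adding B; AB → D applies, adding D. So (AC)⁺ = {ABCD}.
This closure contains every attribute of Schema1, so Schema1 ∩ Schema2 → Schema1. The join is lossless.

Yes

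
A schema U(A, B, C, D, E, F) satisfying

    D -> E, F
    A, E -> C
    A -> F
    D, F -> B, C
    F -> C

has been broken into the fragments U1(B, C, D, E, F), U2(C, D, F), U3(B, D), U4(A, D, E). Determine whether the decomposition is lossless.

Chase test. Columns are A, B, C, D, E, F; row i has aⱼ where attribute j ∈ Ui, else bᵢⱼ.
Initial tableau (one row per fragment):
  row 1: b11 a2 a3 a4 a5 a6
  row 2: b21 b22 a3 a4 b25 a6
  row 3: b31 a2 b33 a4 b35 b36
  row 4: a1 b42 b43 a4 a5 b46
Rows 1 and 2 agree on D; apply D→E, F and equate their E, F entries.
Rows 1 and 3 agree on D; apply D→E, F and equate their E, F entries.
Rows 1 and 4 agree on D; apply D→E, F and equate their E, F entries.
Rows 1 and 2 agree on D, F; apply D, F→B, C and equate their B, C entries.
Rows 1 and 3 agree on D, F; apply D, F→B, C and equate their B, C entries.
Rows 1 and 4 agree on D, F; apply D, F→B, C and equate their B, C entries.
Row 4 is now all distinguished symbols — the join is lossless.

Yes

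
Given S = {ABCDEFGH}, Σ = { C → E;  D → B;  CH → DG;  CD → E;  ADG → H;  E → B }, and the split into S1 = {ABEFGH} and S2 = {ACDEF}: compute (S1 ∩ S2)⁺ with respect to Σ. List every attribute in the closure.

ABEF

S1 ∩ S2 = {AEF}.
E → B applies, adding B
Closure: {ABEF}.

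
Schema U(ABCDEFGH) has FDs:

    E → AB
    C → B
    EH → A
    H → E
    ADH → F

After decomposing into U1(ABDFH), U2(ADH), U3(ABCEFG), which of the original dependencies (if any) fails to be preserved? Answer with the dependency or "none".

H → E

Check H → E: no single fragment contains all of {EH}, and the restricted closure of {H} across the fragments never reaches {E}.
E → AB is preserved.
C → B is preserved.
EH → A is preserved.
ADH → F is preserved.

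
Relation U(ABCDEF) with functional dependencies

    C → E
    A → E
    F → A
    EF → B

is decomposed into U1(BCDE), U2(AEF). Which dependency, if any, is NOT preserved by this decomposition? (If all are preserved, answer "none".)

EF → B

Check EF → B: no single fragment contains all of {BEF}, and the restricted closure of {EF} across the fragments never reaches {B}.
C → E is preserved.
A → E is preserved.
F → A is preserved.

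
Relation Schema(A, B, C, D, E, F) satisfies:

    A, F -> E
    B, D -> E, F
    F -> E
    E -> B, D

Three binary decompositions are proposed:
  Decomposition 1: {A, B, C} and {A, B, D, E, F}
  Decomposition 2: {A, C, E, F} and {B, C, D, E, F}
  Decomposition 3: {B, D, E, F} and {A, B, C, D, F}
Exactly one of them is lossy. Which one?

Decomposition 1: common = {A, B}, closure = {A, B} → lossy.
Decomposition 2: common = {C, E, F}, closure = {B, C, D, E, F} → lossless.
Decomposition 3: common = {B, D, F}, closure = {B, D, E, F} → lossless.

Decomposition 1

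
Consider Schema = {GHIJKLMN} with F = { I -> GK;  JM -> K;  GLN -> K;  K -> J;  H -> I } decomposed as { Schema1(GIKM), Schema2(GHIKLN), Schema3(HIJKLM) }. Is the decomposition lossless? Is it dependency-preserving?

lossy but dependency-preserving

Lossless test (chase): Rows 1 and 3 agree on I; apply I→GK and equate their GK entries. Rows 1 and 2 agree on K; apply K→J and equate their J entries. Rows 1 and 3 agree on K; apply K→J and equate their J entries. No row becomes fully distinguished — the join is lossy.
Dependency preservation: every FD's attributes lie within a single fragment, so each can be enforced locally — preserved.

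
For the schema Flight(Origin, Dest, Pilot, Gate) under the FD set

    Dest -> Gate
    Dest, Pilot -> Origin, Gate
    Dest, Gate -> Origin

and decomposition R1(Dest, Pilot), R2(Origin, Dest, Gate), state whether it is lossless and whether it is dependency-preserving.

Lossless test: (Dest)⁺ = {Origin, Dest, Gate}, which contains all of one fragment — lossless.
Dependency preservation: Dest, Pilot → Origin, Gate is not contained in any single fragment, but the restricted closure of its left-hand side across the fragments still reaches the right-hand side; the remaining FDs each lie inside some fragment. All dependencies are preserved.

lossless and dependency-preserving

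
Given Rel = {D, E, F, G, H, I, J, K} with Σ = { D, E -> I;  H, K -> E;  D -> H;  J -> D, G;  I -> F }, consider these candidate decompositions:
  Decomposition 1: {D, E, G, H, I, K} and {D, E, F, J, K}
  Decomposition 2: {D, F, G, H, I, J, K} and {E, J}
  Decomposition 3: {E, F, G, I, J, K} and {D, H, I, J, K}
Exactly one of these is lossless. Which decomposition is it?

Decomposition 1: common = {D, E, K}, closure = {D, E, F, H, I, K} → lossy.
Decomposition 2: common = {J}, closure = {D, G, H, J} → lossy.
Decomposition 3: common = {I, J, K}, closure = {D, E, F, G, H, I, J, K} → lossless.

Decomposition 3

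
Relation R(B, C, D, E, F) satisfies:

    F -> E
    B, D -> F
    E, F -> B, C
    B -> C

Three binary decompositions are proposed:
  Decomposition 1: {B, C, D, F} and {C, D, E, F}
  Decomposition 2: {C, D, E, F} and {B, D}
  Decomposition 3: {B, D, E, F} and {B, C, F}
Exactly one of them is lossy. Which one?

Decomposition 2

Decomposition 1: common = {C, D, F}, closure = {B, C, D, E, F} → lossless.
Decomposition 2: common = {D}, closure = {D} → lossy.
Decomposition 3: common = {B, F}, closure = {B, C, E, F} → lossless.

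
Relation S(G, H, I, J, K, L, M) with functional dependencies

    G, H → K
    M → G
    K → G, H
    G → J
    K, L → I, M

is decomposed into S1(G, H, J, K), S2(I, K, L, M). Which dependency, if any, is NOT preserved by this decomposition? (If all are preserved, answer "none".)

M → G

Check M → G: no single fragment contains all of {G, M}, and the restricted closure of {M} across the fragments never reaches {G}.
G, H → K is preserved.
K → G, H is preserved.
G → J is preserved.
K, L → I, M is preserved.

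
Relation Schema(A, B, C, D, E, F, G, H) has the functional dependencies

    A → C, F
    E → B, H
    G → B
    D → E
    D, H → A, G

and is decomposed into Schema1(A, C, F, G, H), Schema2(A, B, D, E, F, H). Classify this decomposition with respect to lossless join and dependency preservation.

Lossless test: (A, F, H)⁺ = {A, C, F, H}, which is a superkey of neither fragment — lossy.
Dependency preservation: the restricted closure of {G} across the fragments never reaches {B}, so G → B cannot be enforced without a join — not preserved.

lossy and not dependency-preserving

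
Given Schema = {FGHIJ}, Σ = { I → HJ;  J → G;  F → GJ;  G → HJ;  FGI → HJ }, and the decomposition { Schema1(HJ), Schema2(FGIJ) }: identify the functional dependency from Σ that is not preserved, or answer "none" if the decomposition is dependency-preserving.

I → HJ: restricted closure across fragments reaches HJ.
J → G lies within Schema2.
F → GJ lies within Schema2.
G → HJ: restricted closure across fragments reaches HJ.
FGI → HJ: restricted closure across fragments reaches HJ.
Every dependency is enforceable on the fragments, so the decomposition is dependency-preserving.

none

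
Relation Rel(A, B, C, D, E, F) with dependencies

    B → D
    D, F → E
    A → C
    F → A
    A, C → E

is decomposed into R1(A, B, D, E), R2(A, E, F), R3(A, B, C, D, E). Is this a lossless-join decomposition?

Chase test. Columns are A, B, C, D, E, F; row i has aⱼ where attribute j ∈ Ri, else bᵢⱼ.
Initial tableau (one row per fragment):
  row 1: a1 a2 b13 a4 a5 b16
  row 2: a1 b22 b23 b24 a5 a6
  row 3: a1 a2 a3 a4 a5 b36
Rows 1 and 2 agree on A; apply A→C and equate their C entries.
Rows 1 and 3 agree on A; apply A→C and equate their C entries.
No row becomes fully distinguished — the join is lossy.

No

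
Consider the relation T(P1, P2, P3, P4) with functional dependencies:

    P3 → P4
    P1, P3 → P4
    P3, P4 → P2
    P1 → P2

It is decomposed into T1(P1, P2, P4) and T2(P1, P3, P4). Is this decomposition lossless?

Common attributes: T1 ∩ T2 = {P1, P4}.
Closure of {P1, P4}: P1 → P2 applies, adding P2. So (P1, P4)⁺ = {P1, P2, P4}.
This closure contains every attribute of T1, so T1 ∩ T2 → T1. The join is lossless.

Yes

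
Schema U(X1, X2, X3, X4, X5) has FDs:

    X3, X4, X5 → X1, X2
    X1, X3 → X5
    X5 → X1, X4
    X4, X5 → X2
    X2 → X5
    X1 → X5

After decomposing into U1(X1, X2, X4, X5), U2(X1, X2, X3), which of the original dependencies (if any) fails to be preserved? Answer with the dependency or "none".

X3, X4, X5 → X1, X2: restricted closure across fragments reaches X1, X2.
X1, X3 → X5: restricted closure across fragments reaches X5.
X5 → X1, X4 lies within U1.
X4, X5 → X2 lies within U1.
X2 → X5 lies within U1.
X1 → X5 lies within U1.
Every dependency is enforceable on the fragments, so the decomposition is dependency-preserving.

none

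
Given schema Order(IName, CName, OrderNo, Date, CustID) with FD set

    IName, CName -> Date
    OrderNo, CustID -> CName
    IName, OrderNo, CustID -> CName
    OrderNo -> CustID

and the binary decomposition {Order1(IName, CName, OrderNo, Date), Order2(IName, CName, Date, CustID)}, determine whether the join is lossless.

Common attributes: Order1 ∩ Order2 = {IName, CName, Date}.
No dependency enlarges {IName, CName, Date}, so (IName, CName, Date)⁺ = {IName, CName, Date}.
The closure contains neither all of Order1 = {IName, CName, OrderNo, Date} nor all of Order2 = {IName, CName, Date, CustID}, so the common attributes are not a superkey of either fragment. The join is lossy.

No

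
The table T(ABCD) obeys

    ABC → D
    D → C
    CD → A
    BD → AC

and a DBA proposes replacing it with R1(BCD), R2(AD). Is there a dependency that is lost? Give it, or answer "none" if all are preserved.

ABC → D

Check ABC → D: no single fragment contains all of {ABCD}, and the restricted closure of {ABC} across the fragments never reaches {D}.
D → C is preserved.
CD → A is preserved.
BD → AC is preserved.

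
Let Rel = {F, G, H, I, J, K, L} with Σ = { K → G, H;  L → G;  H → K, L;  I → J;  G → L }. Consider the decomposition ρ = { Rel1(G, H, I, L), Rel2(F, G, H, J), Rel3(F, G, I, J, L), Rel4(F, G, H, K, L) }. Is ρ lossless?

No

Chase test. Columns are F, G, H, I, J, K, L; row i has aⱼ where attribute j ∈ Reli, else bᵢⱼ.
Initial tableau (one row per fragment):
  row 1: b11 a2 a3 a4 b15 b16 a7
  row 2: a1 a2 a3 b24 a5 b26 b27
  row 3: a1 a2 b33 a4 a5 b36 a7
  row 4: a1 a2 a3 b44 b45 a6 a7
Rows 1 and 2 agree on H; apply H→K, L and equate their K, L entries.
Rows 1 and 4 agree on H; apply H→K, L and equate their K, L entries.
Rows 1 and 3 agree on I; apply I→J and equate their J entries.
No row becomes fully distinguished — the join is lossy.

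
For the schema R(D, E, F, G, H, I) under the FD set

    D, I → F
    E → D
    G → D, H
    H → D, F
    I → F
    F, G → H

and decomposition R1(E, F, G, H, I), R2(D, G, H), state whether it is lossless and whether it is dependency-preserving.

lossless but not dependency-preserving

Lossless test: (G, H)⁺ = {D, F, G, H}, which contains all of one fragment — lossless.
Dependency preservation: the restricted closure of {E} across the fragments never reaches {D}, so E → D cannot be enforced without a join — not preserved.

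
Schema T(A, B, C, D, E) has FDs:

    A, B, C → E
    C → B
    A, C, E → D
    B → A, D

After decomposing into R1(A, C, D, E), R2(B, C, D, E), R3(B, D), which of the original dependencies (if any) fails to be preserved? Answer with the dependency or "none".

B → A, D

Check B → A, D: no single fragment contains all of {A, B, D}, and the restricted closure of {B} across the fragments never reaches {A, D}.
A, B, C → E is preserved.
C → B is preserved.
A, C, E → D is preserved.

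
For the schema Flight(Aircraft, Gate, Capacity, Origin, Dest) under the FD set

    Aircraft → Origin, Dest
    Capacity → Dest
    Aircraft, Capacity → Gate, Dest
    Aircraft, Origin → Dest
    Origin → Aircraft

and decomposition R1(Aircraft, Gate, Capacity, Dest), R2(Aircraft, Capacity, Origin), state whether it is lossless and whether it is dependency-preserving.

Lossless test: (Aircraft, Capacity)⁺ = {Aircraft, Gate, Capacity, Origin, Dest}, which contains all of one fragment — lossless.
Dependency preservation: Aircraft → Origin, Dest; Aircraft, Origin → Dest are not contained in any single fragment, but the restricted closure of each left-hand side across the fragments still reaches the right-hand side; the remaining FDs each lie inside some fragment. All dependencies are preserved.

lossless and dependency-preserving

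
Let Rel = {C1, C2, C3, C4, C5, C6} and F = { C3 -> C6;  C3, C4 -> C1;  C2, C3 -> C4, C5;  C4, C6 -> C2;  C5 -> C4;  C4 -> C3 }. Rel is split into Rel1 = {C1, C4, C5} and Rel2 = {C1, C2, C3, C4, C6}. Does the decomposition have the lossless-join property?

Yes

Common attributes: Rel1 ∩ Rel2 = {C1, C4}.
Closure of {C1, C4}: C4 → C3 applies, adding C3; C3 → C6 applies, adding C6; C4, C6 → C2 applies, adding C2; C2, C3 → C4, C5 applies, adding C5. So (C1, C4)⁺ = {C1, C2, C3, C4, C5, C6}.
This closure contains every attribute of Rel1, so Rel1 ∩ Rel2 → Rel1. The join is lossless.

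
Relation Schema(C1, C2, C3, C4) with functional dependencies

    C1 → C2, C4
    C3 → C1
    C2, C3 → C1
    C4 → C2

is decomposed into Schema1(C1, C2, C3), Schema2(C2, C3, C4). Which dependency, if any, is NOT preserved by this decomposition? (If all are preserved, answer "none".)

C1 → C2, C4

Check C1 → C2, C4: no single fragment contains all of {C1, C2, C4}, and the restricted closure of {C1} across the fragments never reaches {C2, C4}.
C3 → C1 is preserved.
C2, C3 → C1 is preserved.
C4 → C2 is preserved.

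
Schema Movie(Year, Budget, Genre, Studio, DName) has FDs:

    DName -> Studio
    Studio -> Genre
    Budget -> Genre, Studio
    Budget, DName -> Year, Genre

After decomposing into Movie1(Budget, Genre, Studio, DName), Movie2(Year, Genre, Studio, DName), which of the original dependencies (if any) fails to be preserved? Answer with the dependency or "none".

Check Budget, DName → Year, Genre: no single fragment contains all of {Year, Budget, Genre, DName}, and the restricted closure of {Budget, DName} across the fragments never reaches {Year, Genre}.
DName → Studio is preserved.
Studio → Genre is preserved.
Budget → Genre, Studio is preserved.

Budget, DName -> Year, Genre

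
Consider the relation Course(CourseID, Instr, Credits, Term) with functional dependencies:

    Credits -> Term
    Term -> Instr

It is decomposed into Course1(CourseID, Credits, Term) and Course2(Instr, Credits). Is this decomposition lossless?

Yes

Common attributes: Course1 ∩ Course2 = {Credits}.
Closure of {Credits}: Credits → Term applies, adding Term; Term → Instr applies, adding Instr. So (Credits)⁺ = {Instr, Credits, Term}.
This closure contains every attribute of Course2, so Course1 ∩ Course2 → Course2. The join is lossless.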